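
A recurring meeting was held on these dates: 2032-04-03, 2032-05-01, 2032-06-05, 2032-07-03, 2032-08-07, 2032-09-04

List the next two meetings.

These are Saturdays at 28- or 35-day spacing (28, 35, 28, 35, 28).
The pattern: 1st Saturday of the month.
October 2032 — 1st Saturday is 2032-10-02.
November 2032 — 1st Saturday is 2032-11-06.

2032-10-02, 2032-11-06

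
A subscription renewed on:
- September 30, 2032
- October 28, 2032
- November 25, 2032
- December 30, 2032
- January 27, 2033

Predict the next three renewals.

February 24, 2033; March 31, 2033; April 28, 2033

These are Thursdays with 28, 28, 35, 28-day gaps.
Each is the final Thursday of its month — September 30, 2032 is past the 28th, so '4th Thursday' doesn't fit.
Last Thursday of February 2033: February 24, 2033.
Last Thursday of March 2033: March 31, 2033.
April 2033 ends with Thursday April 28, 2033.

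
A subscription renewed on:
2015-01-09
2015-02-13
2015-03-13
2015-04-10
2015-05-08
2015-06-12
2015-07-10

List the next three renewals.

2015-08-14, 2015-09-11, 2015-10-09

All dates are Fridays, 35, 28, 28, 28, 35, 28 days apart.
Specifically, the 2nd Friday of each month.
2nd Friday of August 2015: 2015-08-14.
2nd Friday of September 2015: 2015-09-11.
2nd Friday of October 2015: 2015-10-09.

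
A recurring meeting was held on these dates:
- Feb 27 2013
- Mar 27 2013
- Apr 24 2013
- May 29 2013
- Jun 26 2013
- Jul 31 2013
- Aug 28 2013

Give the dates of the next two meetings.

Sep 25 2013, Oct 30 2013

Every date is a Wednesday; gaps 28, 28, 35, 28, 35, 28 days.
Each is the last Wednesday of its month (at least one falls on the 29th or later, ruling out '4th Wednesday').
September 2013 ends with Wednesday Sep 25 2013.
October 2013 ends with Wednesday Oct 30 2013.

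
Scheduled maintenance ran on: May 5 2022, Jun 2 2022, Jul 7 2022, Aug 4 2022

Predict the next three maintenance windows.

Sep 1 2022, Oct 6 2022, Nov 3 2022

All dates are Thursdays, 28, 35, 28 days apart.
Specifically, the 1st Thursday of each month.
1st Thursday of September 2022: Sep 1 2022.
1st Thursday of October 2022: Oct 6 2022.
1st Thursday of November 2022: Nov 3 2022.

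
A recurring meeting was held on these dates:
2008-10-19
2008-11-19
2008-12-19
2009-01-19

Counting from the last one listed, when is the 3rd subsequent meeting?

Each date is the 19th; the gaps (31, 30, 31) track the month lengths.
The rule is the 19th of each month.
February 2009: 2009-02-19.
March 2009: 2009-03-19.
Next: April 2009 → 2009-04-19.

2009-04-19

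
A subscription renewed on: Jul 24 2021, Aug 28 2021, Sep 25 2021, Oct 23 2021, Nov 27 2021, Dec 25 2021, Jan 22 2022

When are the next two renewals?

These are Saturdays at 28- or 35-day spacing (35, 28, 28, 35, 28, 28).
The pattern: 4th Saturday of the month.
4th Saturday of February 2022: Feb 26 2022.
4th Saturday of March 2022: Mar 26 2022.

Feb 26 2022, Mar 26 2022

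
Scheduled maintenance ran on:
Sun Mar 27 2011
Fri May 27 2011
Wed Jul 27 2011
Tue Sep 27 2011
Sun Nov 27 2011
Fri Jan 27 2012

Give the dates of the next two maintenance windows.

Tue Mar 27 2012, Sun May 27 2012

The day-of-month is always 27 (61, 61, 62, 61, 61 days between events).
So this recurs on the 27th of every 2 months.
March 2012: Tue Mar 27 2012.
Next: May 2012 → Sun May 27 2012.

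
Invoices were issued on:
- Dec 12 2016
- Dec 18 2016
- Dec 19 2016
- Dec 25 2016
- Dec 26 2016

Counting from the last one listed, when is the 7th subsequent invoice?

Every event lands on a Monday or Sunday (gaps cycle 6, 1, 6, 1).
So the schedule is: every Monday and Sunday.
Next Sunday: Jan 1 2017.
The following Monday is Jan 2 2017.
Next Sunday: Jan 8 2017.
The following Monday is Jan 9 2017.
The following Sunday is Jan 15 2017.
Next Monday: Jan 16 2017.
Next Sunday: Jan 22 2017.

Jan 22 2017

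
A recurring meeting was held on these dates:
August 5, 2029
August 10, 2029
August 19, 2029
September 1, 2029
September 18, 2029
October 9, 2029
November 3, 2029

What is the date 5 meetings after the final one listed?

Intervals are 5, 9, 13, 17, 21, 25 days — an arithmetic progression with common difference 4.
Next gap: 29 days. November 3, 2029 + 29 days = December 2, 2029.
Next gap: 33 days. December 2, 2029 + 33 days = January 4, 2030.
Next gap: 37 days. January 4, 2030 + 37 days = February 10, 2030.
Next gap: 41 days. February 10, 2030 + 41 days = March 23, 2030.
Next gap: 45 days. March 23, 2030 + 45 days = May 7, 2030.

May 7, 2030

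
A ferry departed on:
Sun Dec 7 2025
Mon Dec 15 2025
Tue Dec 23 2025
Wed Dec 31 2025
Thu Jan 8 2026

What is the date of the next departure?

Every event comes 8 days after the last (8, 8, 8, 8).
Thu Jan 8 2026 + 8 days = Fri Jan 16 2026.

Fri Jan 16 2026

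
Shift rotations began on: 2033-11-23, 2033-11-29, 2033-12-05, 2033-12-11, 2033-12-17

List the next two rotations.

2033-12-23, 2033-12-29

Gaps between consecutive events: 6, 6, 6, 6 days — a constant 6-day interval.
2033-12-17 + 6 days = 2033-12-23.
2033-12-23 + 6 days = 2033-12-29.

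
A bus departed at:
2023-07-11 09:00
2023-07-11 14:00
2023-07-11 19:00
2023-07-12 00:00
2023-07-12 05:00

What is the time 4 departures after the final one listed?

The interval is a steady 5 hours (5, 5, 5, 5).
2023-07-12 05:00 + 5 h = 2023-07-12 10:00.
2023-07-12 10:00 + 5 h = 2023-07-12 15:00.
2023-07-12 15:00 + 5 h = 2023-07-12 20:00.
2023-07-12 20:00 + 5 h = 2023-07-13 01:00.

2023-07-13 01:00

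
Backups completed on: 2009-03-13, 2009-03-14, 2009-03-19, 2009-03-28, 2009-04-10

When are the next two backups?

The spacing grows by 4 each time: 1, 5, 9, 13 days.
Next gap: 17 days. 2009-04-10 + 17 days = 2009-04-27.
Next gap: 21 days. 2009-04-27 + 21 days = 2009-05-18.

2009-04-27, 2009-05-18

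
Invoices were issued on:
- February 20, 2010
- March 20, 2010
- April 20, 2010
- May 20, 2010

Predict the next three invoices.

Gaps: 28, 31, 30 days — not constant. Every event is on the 20th of the month.
Pattern: the 20th of each month.
June 2010: June 20, 2010.
Next: July 2010 → July 20, 2010.
Next: August 2010 → August 20, 2010.

June 20, 2010; July 20, 2010; August 20, 2010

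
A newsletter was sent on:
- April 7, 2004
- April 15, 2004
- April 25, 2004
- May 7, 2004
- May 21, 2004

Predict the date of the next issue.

Intervals are 8, 10, 12, 14 days — an arithmetic progression with common difference 2.
Next gap: 16 days. May 21, 2004 + 16 days = June 6, 2004.

June 6, 2004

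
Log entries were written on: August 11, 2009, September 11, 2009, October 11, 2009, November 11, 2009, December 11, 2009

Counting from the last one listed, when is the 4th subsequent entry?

The day-of-month is always 11 (31, 30, 31, 30 days between events).
So this recurs on the 11th of each month.
Next: January 2010 → January 11, 2010.
February 2010: February 11, 2010.
Next: March 2010 → March 11, 2010.
April 2010: April 11, 2010.

April 11, 2010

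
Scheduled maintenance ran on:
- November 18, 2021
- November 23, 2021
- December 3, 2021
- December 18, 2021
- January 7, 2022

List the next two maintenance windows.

February 1, 2022; March 3, 2022

Gaps: 5, 10, 15, 20 days — each gap is 5 larger than the previous one.
Next gap: 25 days. January 7, 2022 + 25 days = February 1, 2022.
Next gap: 30 days. February 1, 2022 + 30 days = March 3, 2022.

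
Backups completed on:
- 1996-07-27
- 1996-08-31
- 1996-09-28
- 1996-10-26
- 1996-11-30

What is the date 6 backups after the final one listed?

Every date is a Saturday; gaps 35, 28, 28, 35 days.
Each is the last Saturday of its month (at least one falls on the 29th or later, ruling out '4th Saturday').
December 1996 ends with Saturday 1996-12-28.
Last Saturday of January 1997: 1997-01-25.
Last Saturday of February 1997: 1997-02-22.
Last Saturday of March 1997: 1997-03-29.
April 1997 ends with Saturday 1997-04-26.
May 1997 ends with Saturday 1997-05-31.

1997-05-31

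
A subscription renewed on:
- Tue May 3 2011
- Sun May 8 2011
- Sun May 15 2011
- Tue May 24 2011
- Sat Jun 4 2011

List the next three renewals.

Intervals are 5, 7, 9, 11 days — an arithmetic progression with common difference 2.
Next gap: 13 days. Sat Jun 4 2011 + 13 days = Fri Jun 17 2011.
Next gap: 15 days. Fri Jun 17 2011 + 15 days = Sat Jul 2 2011.
Next gap: 17 days. Sat Jul 2 2011 + 17 days = Tue Jul 19 2011.

Fri Jun 17 2011, Sat Jul 2 2011, Tue Jul 19 2011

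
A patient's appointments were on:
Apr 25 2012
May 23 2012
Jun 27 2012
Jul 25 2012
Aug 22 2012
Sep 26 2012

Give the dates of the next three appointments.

Oct 24 2012, Nov 28 2012, Dec 26 2012

These are Wednesdays at 28- or 35-day spacing (28, 35, 28, 28, 35).
The pattern: 4th Wednesday of the month.
4th Wednesday of October 2012: Oct 24 2012.
4th Wednesday of November 2012: Nov 28 2012.
December 2012 — 4th Wednesday is Dec 26 2012.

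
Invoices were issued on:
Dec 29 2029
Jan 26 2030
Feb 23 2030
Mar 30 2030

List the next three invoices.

Every date is a Saturday; gaps 28, 28, 35 days.
Each is the last Saturday of its month (at least one falls on the 29th or later, ruling out '4th Saturday').
April 2030 ends with Saturday Apr 27 2030.
Last Saturday of May 2030: May 25 2030.
Last Saturday of June 2030: Jun 29 2030.

Apr 27 2030, May 25 2030, Jun 29 2030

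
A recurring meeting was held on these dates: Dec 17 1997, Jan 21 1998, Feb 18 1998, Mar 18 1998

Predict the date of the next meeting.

These are Wednesdays at 28- or 35-day spacing (35, 28, 28).
The pattern: 3rd Wednesday of the month.
3rd Wednesday of April 1998: Apr 15 1998.

Apr 15 1998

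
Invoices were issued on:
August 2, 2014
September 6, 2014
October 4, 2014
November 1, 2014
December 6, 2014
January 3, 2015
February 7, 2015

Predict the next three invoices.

These are Saturdays at 28- or 35-day spacing (35, 28, 28, 35, 28, 35).
The pattern: 1st Saturday of the month.
1st Saturday of March 2015: March 7, 2015.
1st Saturday of April 2015: April 4, 2015.
May 2015 — 1st Saturday is May 2, 2015.

March 7, 2015; April 4, 2015; May 2, 2015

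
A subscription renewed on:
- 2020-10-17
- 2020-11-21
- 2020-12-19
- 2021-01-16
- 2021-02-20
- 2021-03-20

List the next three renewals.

2021-04-17, 2021-05-15, 2021-06-19

All dates are Saturdays, 35, 28, 28, 35, 28 days apart.
Specifically, the 3rd Saturday of each month.
3rd Saturday of April 2021: 2021-04-17.
May 2021 — 3rd Saturday is 2021-05-15.
3rd Saturday of June 2021: 2021-06-19.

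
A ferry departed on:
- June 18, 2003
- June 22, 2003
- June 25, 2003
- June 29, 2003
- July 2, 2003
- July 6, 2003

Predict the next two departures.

Every event lands on a Wednesday or Sunday (gaps cycle 4, 3, 4, 3, 4).
So the schedule is: every Wednesday and Sunday.
The following Wednesday is July 9, 2003.
The following Sunday is July 13, 2003.

July 9, 2003; July 13, 2003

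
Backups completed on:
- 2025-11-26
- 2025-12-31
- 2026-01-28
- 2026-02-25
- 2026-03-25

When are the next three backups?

2026-04-29, 2026-05-27, 2026-06-24

All Wednesdays; the gaps (35, 28, 28, 28) vary with month length.
This is the last Wednesday of each month.
April 2026 ends with Wednesday 2026-04-29.
May 2026 ends with Wednesday 2026-05-27.
June 2026 ends with Wednesday 2026-06-24.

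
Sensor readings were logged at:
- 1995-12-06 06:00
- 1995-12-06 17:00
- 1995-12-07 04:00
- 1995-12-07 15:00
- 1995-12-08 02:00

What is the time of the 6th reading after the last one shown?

The interval is a steady 11 hours (11, 11, 11, 11).
1995-12-08 02:00 + 11 h = 1995-12-08 13:00.
1995-12-08 13:00 + 11 h = 1995-12-09 00:00.
1995-12-09 00:00 + 11 h = 1995-12-09 11:00.
1995-12-09 11:00 + 11 h = 1995-12-09 22:00.
1995-12-09 22:00 + 11 h = 1995-12-10 09:00.
1995-12-10 09:00 + 11 h = 1995-12-10 20:00.

1995-12-10 20:00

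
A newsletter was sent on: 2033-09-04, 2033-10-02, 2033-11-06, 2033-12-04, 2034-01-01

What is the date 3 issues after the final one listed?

Gaps: 28, 35, 28, 28 days — a mix of 28 and 35. Every date is a Sunday.
Each is the 1st Sunday of its month.
1st Sunday of February 2034: 2034-02-05.
March 2034 — 1st Sunday is 2034-03-05.
April 2034 — 1st Sunday is 2034-04-02.

2034-04-02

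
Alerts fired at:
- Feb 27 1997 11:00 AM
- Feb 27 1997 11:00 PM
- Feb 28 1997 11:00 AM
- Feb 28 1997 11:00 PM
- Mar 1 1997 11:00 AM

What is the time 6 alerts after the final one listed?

Mar 4 1997 11:00 AM

The interval is a steady 12 hours (12, 12, 12, 12).
Mar 1 1997 11:00 AM + 12 h = Mar 1 1997 11:00 PM.
Mar 1 1997 11:00 PM + 12 h = Mar 2 1997 11:00 AM.
Mar 2 1997 11:00 AM + 12 h = Mar 2 1997 11:00 PM.
Mar 2 1997 11:00 PM + 12 h = Mar 3 1997 11:00 AM.
Mar 3 1997 11:00 AM + 12 h = Mar 3 1997 11:00 PM.
Mar 3 1997 11:00 PM + 12 h = Mar 4 1997 11:00 AM.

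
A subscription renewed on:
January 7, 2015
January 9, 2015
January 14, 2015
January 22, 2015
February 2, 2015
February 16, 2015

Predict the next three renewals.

March 5, 2015; March 25, 2015; April 17, 2015

Gaps: 2, 5, 8, 11, 14 days — each gap is 3 larger than the previous one.
Next gap: 17 days. February 16, 2015 + 17 days = March 5, 2015.
Next gap: 20 days. March 5, 2015 + 20 days = March 25, 2015.
Next gap: 23 days. March 25, 2015 + 23 days = April 17, 2015.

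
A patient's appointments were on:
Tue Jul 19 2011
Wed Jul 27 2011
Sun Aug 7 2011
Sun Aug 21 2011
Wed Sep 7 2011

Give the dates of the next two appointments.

The spacing grows by 3 each time: 8, 11, 14, 17 days.
Next gap: 20 days. Wed Sep 7 2011 + 20 days = Tue Sep 27 2011.
Next gap: 23 days. Tue Sep 27 2011 + 23 days = Thu Oct 20 2011.

Tue Sep 27 2011, Thu Oct 20 2011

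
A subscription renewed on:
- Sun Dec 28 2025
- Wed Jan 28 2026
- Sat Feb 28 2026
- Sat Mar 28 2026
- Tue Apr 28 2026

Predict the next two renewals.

Thu May 28 2026, Sun Jun 28 2026

Gaps: 31, 31, 28, 31 days — not constant. Every event is on the 28th of the month.
Pattern: the 28th of each month.
Next: May 2026 → Thu May 28 2026.
June 2026: Sun Jun 28 2026.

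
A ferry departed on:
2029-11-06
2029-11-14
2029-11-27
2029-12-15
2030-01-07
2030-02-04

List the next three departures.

Intervals are 8, 13, 18, 23, 28 days — an arithmetic progression with common difference 5.
Next gap: 33 days. 2030-02-04 + 33 days = 2030-03-09.
Next gap: 38 days. 2030-03-09 + 38 days = 2030-04-16.
Next gap: 43 days. 2030-04-16 + 43 days = 2030-05-29.

2030-03-09, 2030-04-16, 2030-05-29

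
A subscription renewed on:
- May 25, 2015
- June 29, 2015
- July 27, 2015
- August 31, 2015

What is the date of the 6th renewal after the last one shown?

February 29, 2016

Every date is a Monday; gaps 35, 28, 35 days.
Each is the last Monday of its month (at least one falls on the 29th or later, ruling out '4th Monday').
September 2015 ends with Monday September 28, 2015.
Last Monday of October 2015: October 26, 2015.
November 2015 ends with Monday November 30, 2015.
December 2015 ends with Monday December 28, 2015.
January 2016 ends with Monday January 25, 2016.
February 2016 ends with Monday February 29, 2016.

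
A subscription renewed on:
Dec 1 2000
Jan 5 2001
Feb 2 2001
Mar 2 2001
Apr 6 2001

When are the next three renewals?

These are Fridays at 28- or 35-day spacing (35, 28, 28, 35).
The pattern: 1st Friday of the month.
May 2001 — 1st Friday is May 4 2001.
1st Friday of June 2001: Jun 1 2001.
July 2001 — 1st Friday is Jul 6 2001.

May 4 2001, Jun 1 2001, Jul 6 2001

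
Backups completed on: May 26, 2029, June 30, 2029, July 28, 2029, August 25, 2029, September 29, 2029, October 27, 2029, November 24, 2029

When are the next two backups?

December 29, 2029; January 26, 2030

All Saturdays; the gaps (35, 28, 28, 35, 28, 28) vary with month length.
This is the last Saturday of each month.
December 2029 ends with Saturday December 29, 2029.
Last Saturday of January 2030: January 26, 2030.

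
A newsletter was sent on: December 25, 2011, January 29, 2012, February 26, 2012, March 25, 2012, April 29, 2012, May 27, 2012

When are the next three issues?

June 24, 2012; July 29, 2012; August 26, 2012

These are Sundays with 35, 28, 28, 35, 28-day gaps.
Each is the final Sunday of its month — January 29, 2012 is past the 28th, so '4th Sunday' doesn't fit.
Last Sunday of June 2012: June 24, 2012.
July 2012 ends with Sunday July 29, 2012.
Last Sunday of August 2012: August 26, 2012.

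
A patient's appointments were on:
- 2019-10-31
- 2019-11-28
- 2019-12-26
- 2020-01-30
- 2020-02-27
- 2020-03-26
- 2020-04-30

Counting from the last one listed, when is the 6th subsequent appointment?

These are Thursdays with 28, 28, 35, 28, 28, 35-day gaps.
Each is the final Thursday of its month — 2019-10-31 is past the 28th, so '4th Thursday' doesn't fit.
Last Thursday of May 2020: 2020-05-28.
Last Thursday of June 2020: 2020-06-25.
July 2020 ends with Thursday 2020-07-30.
Last Thursday of August 2020: 2020-08-27.
Last Thursday of September 2020: 2020-09-24.
October 2020 ends with Thursday 2020-10-29.

2020-10-29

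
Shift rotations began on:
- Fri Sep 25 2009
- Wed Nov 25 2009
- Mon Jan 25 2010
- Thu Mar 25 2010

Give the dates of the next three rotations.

Gaps: 61, 61, 59 days — not constant. Every event is on the 25th of the month.
Pattern: the 25th of every 2 months.
Next: May 2010 → Tue May 25 2010.
Next: July 2010 → Sun Jul 25 2010.
Next: September 2010 → Sat Sep 25 2010.

Tue May 25 2010, Sun Jul 25 2010, Sat Sep 25 2010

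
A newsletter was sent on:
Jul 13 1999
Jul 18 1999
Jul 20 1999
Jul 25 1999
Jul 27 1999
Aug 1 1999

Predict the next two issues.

Gaps: 5, 2, 5, 2, 5 days — not constant, but cyclic with period 2.
The events fall on every Tuesday and Sunday.
The following Tuesday is Aug 3 1999.
Next Sunday: Aug 8 1999.

Aug 3 1999, Aug 8 1999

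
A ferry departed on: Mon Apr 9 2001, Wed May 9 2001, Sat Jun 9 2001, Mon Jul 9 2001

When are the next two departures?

Thu Aug 9 2001, Sun Sep 9 2001

Each date is the 9th; the gaps (30, 31, 30) track the month lengths.
The rule is the 9th of each month.
Next: August 2001 → Thu Aug 9 2001.
Next: September 2001 → Sun Sep 9 2001.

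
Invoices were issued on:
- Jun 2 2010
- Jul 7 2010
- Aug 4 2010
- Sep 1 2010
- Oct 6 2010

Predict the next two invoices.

Nov 3 2010, Dec 1 2010

All dates are Wednesdays, 35, 28, 28, 35 days apart.
Specifically, the 1st Wednesday of each month.
November 2010 — 1st Wednesday is Nov 3 2010.
December 2010 — 1st Wednesday is Dec 1 2010.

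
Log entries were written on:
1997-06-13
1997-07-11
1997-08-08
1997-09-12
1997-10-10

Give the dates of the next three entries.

Gaps: 28, 28, 35, 28 days — a mix of 28 and 35. Every date is a Friday.
Each is the 2nd Friday of its month.
November 1997 — 2nd Friday is 1997-11-14.
December 1997 — 2nd Friday is 1997-12-12.
2nd Friday of January 1998: 1998-01-09.

1997-11-14, 1997-12-12, 1998-01-09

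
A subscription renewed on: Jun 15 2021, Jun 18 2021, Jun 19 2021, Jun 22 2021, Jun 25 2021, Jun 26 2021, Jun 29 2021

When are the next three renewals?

The gap pattern 3, 1, 3, 3, 1, 3 repeats every 3 events.
These are the Tuesdays, Fridays and Saturdays of each week.
Next Friday: Jul 2 2021.
The following Saturday is Jul 3 2021.
The following Tuesday is Jul 6 2021.

Jul 2 2021, Jul 3 2021, Jul 6 2021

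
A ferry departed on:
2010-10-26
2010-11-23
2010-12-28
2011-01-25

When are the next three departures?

All dates are Tuesdays, 28, 35, 28 days apart.
Specifically, the 4th Tuesday of each month.
4th Tuesday of February 2011: 2011-02-22.
4th Tuesday of March 2011: 2011-03-22.
4th Tuesday of April 2011: 2011-04-26.

2011-02-22, 2011-03-22, 2011-04-26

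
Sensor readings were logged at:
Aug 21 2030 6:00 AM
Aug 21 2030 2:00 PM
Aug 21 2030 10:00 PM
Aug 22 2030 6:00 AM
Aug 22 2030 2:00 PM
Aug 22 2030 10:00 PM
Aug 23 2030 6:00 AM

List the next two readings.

Aug 23 2030 2:00 PM, Aug 23 2030 10:00 PM

Spacing: 8, 8, 8, 8, 8, 8 h — constant 8 h.
Aug 23 2030 6:00 AM + 8 h = Aug 23 2030 2:00 PM.
Aug 23 2030 2:00 PM + 8 h = Aug 23 2030 10:00 PM.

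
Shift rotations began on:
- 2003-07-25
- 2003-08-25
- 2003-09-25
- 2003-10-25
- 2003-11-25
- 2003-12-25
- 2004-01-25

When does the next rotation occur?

The day-of-month is always 25 (31, 31, 30, 31, 30, 31 days between events).
So this recurs on the 25th of each month.
February 2004: 2004-02-25.

2004-02-25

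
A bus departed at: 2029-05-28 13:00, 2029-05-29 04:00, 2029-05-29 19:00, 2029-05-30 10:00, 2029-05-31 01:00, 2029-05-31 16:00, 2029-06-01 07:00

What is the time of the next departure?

2029-06-01 22:00

The interval is a steady 15 hours (15, 15, 15, 15, 15, 15).
2029-06-01 07:00 + 15 h = 2029-06-01 22:00.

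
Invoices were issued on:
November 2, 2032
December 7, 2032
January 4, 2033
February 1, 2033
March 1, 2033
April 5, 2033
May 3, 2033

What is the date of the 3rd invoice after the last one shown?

August 2, 2033

These are Tuesdays at 28- or 35-day spacing (35, 28, 28, 28, 35, 28).
The pattern: 1st Tuesday of the month.
1st Tuesday of June 2033: June 7, 2033.
1st Tuesday of July 2033: July 5, 2033.
1st Tuesday of August 2033: August 2, 2033.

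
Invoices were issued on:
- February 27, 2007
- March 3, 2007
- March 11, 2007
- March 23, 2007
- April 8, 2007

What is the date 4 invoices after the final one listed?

The spacing grows by 4 each time: 4, 8, 12, 16 days.
Next gap: 20 days. April 8, 2007 + 20 days = April 28, 2007.
Next gap: 24 days. April 28, 2007 + 24 days = May 22, 2007.
Next gap: 28 days. May 22, 2007 + 28 days = June 19, 2007.
Next gap: 32 days. June 19, 2007 + 32 days = July 21, 2007.

July 21, 2007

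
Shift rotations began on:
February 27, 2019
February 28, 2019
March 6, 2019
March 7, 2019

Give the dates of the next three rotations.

March 13, 2019; March 14, 2019; March 20, 2019

Gaps: 1, 6, 1 days — not constant, but cyclic with period 2.
The events fall on every Wednesday and Thursday.
Next Wednesday: March 13, 2019.
Next Thursday: March 14, 2019.
The following Wednesday is March 20, 2019.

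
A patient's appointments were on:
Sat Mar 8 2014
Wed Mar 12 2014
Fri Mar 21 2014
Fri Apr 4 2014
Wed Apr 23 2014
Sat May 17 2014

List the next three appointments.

Sun Jun 15 2014, Sat Jul 19 2014, Wed Aug 27 2014

Gaps: 4, 9, 14, 19, 24 days — each gap is 5 larger than the previous one.
Next gap: 29 days. Sat May 17 2014 + 29 days = Sun Jun 15 2014.
Next gap: 34 days. Sun Jun 15 2014 + 34 days = Sat Jul 19 2014.
Next gap: 39 days. Sat Jul 19 2014 + 39 days = Wed Aug 27 2014.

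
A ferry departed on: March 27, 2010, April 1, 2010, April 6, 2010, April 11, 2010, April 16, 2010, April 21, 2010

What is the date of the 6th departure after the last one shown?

May 21, 2010

Gaps between consecutive events: 5, 5, 5, 5, 5 days — a constant 5-day interval.
April 21, 2010 + 5 days = April 26, 2010.
April 26, 2010 + 5 days = May 1, 2010.
May 1, 2010 + 5 days = May 6, 2010.
May 6, 2010 + 5 days = May 11, 2010.
May 11, 2010 + 5 days = May 16, 2010.
May 16, 2010 + 5 days = May 21, 2010.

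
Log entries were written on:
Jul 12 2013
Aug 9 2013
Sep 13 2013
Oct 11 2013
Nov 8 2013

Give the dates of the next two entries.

Dec 13 2013, Jan 10 2014

These are Fridays at 28- or 35-day spacing (28, 35, 28, 28).
The pattern: 2nd Friday of the month.
December 2013 — 2nd Friday is Dec 13 2013.
2nd Friday of January 2014: Jan 10 2014.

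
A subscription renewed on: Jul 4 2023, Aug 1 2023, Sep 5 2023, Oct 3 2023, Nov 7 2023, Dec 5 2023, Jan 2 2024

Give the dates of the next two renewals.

Gaps: 28, 35, 28, 35, 28, 28 days — a mix of 28 and 35. Every date is a Tuesday.
Each is the 1st Tuesday of its month.
1st Tuesday of February 2024: Feb 6 2024.
March 2024 — 1st Tuesday is Mar 5 2024.

Feb 6 2024, Mar 5 2024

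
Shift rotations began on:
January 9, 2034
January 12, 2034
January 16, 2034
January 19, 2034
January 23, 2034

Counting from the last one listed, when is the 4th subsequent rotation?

The gap pattern 3, 4, 3, 4 repeats every 2 events.
These are the Mondays and Thursdays of each week.
Next Thursday: January 26, 2034.
The following Monday is January 30, 2034.
Next Thursday: February 2, 2034.
Next Monday: February 6, 2034.

February 6, 2034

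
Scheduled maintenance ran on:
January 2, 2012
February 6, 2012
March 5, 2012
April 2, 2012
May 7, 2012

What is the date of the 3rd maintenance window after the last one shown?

August 6, 2012

Gaps: 35, 28, 28, 35 days — a mix of 28 and 35. Every date is a Monday.
Each is the 1st Monday of its month.
June 2012 — 1st Monday is June 4, 2012.
1st Monday of July 2012: July 2, 2012.
1st Monday of August 2012: August 6, 2012.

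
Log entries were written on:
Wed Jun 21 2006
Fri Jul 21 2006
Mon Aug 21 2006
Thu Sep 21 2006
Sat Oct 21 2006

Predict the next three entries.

Each date is the 21st; the gaps (30, 31, 31, 30) track the month lengths.
The rule is the 21st of each month.
Next: November 2006 → Tue Nov 21 2006.
December 2006: Thu Dec 21 2006.
Next: January 2007 → Sun Jan 21 2007.

Tue Nov 21 2006, Thu Dec 21 2006, Sun Jan 21 2007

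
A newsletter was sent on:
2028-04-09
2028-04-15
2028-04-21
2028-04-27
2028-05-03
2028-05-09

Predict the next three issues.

2028-05-15, 2028-05-21, 2028-05-27

Every event comes 6 days after the last (6, 6, 6, 6, 6).
2028-05-09 + 6 days = 2028-05-15.
2028-05-15 + 6 days = 2028-05-21.
2028-05-21 + 6 days = 2028-05-27.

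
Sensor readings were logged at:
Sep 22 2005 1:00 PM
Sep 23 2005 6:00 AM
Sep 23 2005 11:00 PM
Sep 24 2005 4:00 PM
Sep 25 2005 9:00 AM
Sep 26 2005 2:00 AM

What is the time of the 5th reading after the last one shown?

Spacing: 17, 17, 17, 17, 17 h — constant 17 h.
Sep 26 2005 2:00 AM + 17 h = Sep 26 2005 7:00 PM.
Sep 26 2005 7:00 PM + 17 h = Sep 27 2005 12:00 PM.
Sep 27 2005 12:00 PM + 17 h = Sep 28 2005 5:00 AM.
Sep 28 2005 5:00 AM + 17 h = Sep 28 2005 10:00 PM.
Sep 28 2005 10:00 PM + 17 h = Sep 29 2005 3:00 PM.

Sep 29 2005 3:00 PM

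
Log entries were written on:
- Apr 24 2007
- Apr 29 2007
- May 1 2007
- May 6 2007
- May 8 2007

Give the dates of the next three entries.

May 13 2007, May 15 2007, May 20 2007

The gap pattern 5, 2, 5, 2 repeats every 2 events.
These are the Tuesdays and Sundays of each week.
Next Sunday: May 13 2007.
The following Tuesday is May 15 2007.
The following Sunday is May 20 2007.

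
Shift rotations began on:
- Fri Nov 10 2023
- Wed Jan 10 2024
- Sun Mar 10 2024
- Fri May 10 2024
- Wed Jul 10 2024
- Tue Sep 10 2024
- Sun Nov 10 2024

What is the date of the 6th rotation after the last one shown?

Mon Nov 10 2025

The day-of-month is always 10 (61, 60, 61, 61, 62, 61 days between events).
So this recurs on the 10th of every 2 months.
January 2025: Fri Jan 10 2025.
March 2025: Mon Mar 10 2025.
May 2025: Sat May 10 2025.
Next: July 2025 → Thu Jul 10 2025.
September 2025: Wed Sep 10 2025.
Next: November 2025 → Mon Nov 10 2025.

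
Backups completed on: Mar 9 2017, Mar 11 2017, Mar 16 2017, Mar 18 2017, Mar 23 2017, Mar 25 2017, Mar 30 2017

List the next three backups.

Apr 1 2017, Apr 6 2017, Apr 8 2017

Gaps: 2, 5, 2, 5, 2, 5 days — not constant, but cyclic with period 2.
The events fall on every Thursday and Saturday.
The following Saturday is Apr 1 2017.
Next Thursday: Apr 6 2017.
The following Saturday is Apr 8 2017.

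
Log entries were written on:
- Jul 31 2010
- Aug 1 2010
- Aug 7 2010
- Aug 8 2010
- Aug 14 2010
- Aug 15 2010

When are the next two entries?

Aug 21 2010, Aug 22 2010

Gaps: 1, 6, 1, 6, 1 days — not constant, but cyclic with period 2.
The events fall on every Saturday and Sunday.
The following Saturday is Aug 21 2010.
The following Sunday is Aug 22 2010.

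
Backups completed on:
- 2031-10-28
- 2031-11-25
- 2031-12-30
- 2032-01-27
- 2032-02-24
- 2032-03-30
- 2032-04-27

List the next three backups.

2032-05-25, 2032-06-29, 2032-07-27

Every date is a Tuesday; gaps 28, 35, 28, 28, 35, 28 days.
Each is the last Tuesday of its month (at least one falls on the 29th or later, ruling out '4th Tuesday').
Last Tuesday of May 2032: 2032-05-25.
June 2032 ends with Tuesday 2032-06-29.
Last Tuesday of July 2032: 2032-07-27.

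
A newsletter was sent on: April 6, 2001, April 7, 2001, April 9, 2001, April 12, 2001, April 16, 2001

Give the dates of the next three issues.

The spacing grows by 1 each time: 1, 2, 3, 4 days.
Next gap: 5 days. April 16, 2001 + 5 days = April 21, 2001.
Next gap: 6 days. April 21, 2001 + 6 days = April 27, 2001.
Next gap: 7 days. April 27, 2001 + 7 days = May 4, 2001.

April 21, 2001; April 27, 2001; May 4, 2001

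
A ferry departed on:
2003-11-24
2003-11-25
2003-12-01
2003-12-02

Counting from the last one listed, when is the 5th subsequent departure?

Every event lands on a Monday or Tuesday (gaps cycle 1, 6, 1).
So the schedule is: every Monday and Tuesday.
The following Monday is 2003-12-08.
The following Tuesday is 2003-12-09.
The following Monday is 2003-12-15.
Next Tuesday: 2003-12-16.
Next Monday: 2003-12-22.

2003-12-22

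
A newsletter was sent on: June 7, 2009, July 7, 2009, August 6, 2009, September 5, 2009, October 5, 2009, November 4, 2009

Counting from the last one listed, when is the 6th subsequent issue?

Gaps between consecutive events: 30, 30, 30, 30, 30 days — a constant 30-day interval.
November 4, 2009 + 30 days = December 4, 2009.
December 4, 2009 + 30 days = January 3, 2010.
January 3, 2010 + 30 days = February 2, 2010.
February 2, 2010 + 30 days = March 4, 2010.
March 4, 2010 + 30 days = April 3, 2010.
April 3, 2010 + 30 days = May 3, 2010.

May 3, 2010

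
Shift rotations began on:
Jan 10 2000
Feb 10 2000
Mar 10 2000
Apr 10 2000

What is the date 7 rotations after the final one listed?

Gaps: 31, 29, 31 days — not constant. Every event is on the 10th of the month.
Pattern: the 10th of each month.
May 2000: May 10 2000.
June 2000: Jun 10 2000.
Next: July 2000 → Jul 10 2000.
August 2000: Aug 10 2000.
Next: September 2000 → Sep 10 2000.
October 2000: Oct 10 2000.
Next: November 2000 → Nov 10 2000.

Nov 10 2000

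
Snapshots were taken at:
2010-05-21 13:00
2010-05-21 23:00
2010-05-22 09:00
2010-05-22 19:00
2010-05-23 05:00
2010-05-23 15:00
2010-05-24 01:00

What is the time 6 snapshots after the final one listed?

2010-05-26 13:00

The interval is a steady 10 hours (10, 10, 10, 10, 10, 10).
2010-05-24 01:00 + 10 h = 2010-05-24 11:00.
2010-05-24 11:00 + 10 h = 2010-05-24 21:00.
2010-05-24 21:00 + 10 h = 2010-05-25 07:00.
2010-05-25 07:00 + 10 h = 2010-05-25 17:00.
2010-05-25 17:00 + 10 h = 2010-05-26 03:00.
2010-05-26 03:00 + 10 h = 2010-05-26 13:00.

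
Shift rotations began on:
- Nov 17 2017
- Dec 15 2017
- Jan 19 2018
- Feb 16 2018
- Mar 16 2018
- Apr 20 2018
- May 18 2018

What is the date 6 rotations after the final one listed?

Nov 16 2018

All dates are Fridays, 28, 35, 28, 28, 35, 28 days apart.
Specifically, the 3rd Friday of each month.
3rd Friday of June 2018: Jun 15 2018.
July 2018 — 3rd Friday is Jul 20 2018.
August 2018 — 3rd Friday is Aug 17 2018.
3rd Friday of September 2018: Sep 21 2018.
October 2018 — 3rd Friday is Oct 19 2018.
November 2018 — 3rd Friday is Nov 16 2018.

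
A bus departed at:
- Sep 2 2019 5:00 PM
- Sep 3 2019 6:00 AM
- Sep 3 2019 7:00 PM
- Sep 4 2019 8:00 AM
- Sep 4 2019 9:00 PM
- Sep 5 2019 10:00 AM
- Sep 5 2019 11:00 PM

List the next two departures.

Spacing: 13, 13, 13, 13, 13, 13 h — constant 13 h.
Sep 5 2019 11:00 PM + 13 h = Sep 6 2019 12:00 PM.
Sep 6 2019 12:00 PM + 13 h = Sep 7 2019 1:00 AM.

Sep 6 2019 12:00 PM, Sep 7 2019 1:00 AM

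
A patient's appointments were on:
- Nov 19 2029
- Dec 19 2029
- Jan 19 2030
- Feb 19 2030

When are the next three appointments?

Gaps: 30, 31, 31 days — not constant. Every event is on the 19th of the month.
Pattern: the 19th of each month.
March 2030: Mar 19 2030.
Next: April 2030 → Apr 19 2030.
May 2030: May 19 2030.

Mar 19 2030, Apr 19 2030, May 19 2030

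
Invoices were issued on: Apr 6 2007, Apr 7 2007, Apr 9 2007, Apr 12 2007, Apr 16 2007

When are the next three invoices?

Apr 21 2007, Apr 27 2007, May 4 2007

Gaps: 1, 2, 3, 4 days — each gap is 1 larger than the previous one.
Next gap: 5 days. Apr 16 2007 + 5 days = Apr 21 2007.
Next gap: 6 days. Apr 21 2007 + 6 days = Apr 27 2007.
Next gap: 7 days. Apr 27 2007 + 7 days = May 4 2007.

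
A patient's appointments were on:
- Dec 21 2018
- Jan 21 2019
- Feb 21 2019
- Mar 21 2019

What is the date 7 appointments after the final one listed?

Oct 21 2019

Gaps: 31, 31, 28 days — not constant. Every event is on the 21st of the month.
Pattern: the 21st of each month.
April 2019: Apr 21 2019.
May 2019: May 21 2019.
June 2019: Jun 21 2019.
Next: July 2019 → Jul 21 2019.
August 2019: Aug 21 2019.
September 2019: Sep 21 2019.
Next: October 2019 → Oct 21 2019.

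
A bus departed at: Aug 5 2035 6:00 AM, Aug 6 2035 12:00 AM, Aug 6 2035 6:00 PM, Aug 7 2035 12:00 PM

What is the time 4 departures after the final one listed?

Aug 10 2035 12:00 PM

Spacing: 18, 18, 18 h — constant 18 h.
Aug 7 2035 12:00 PM + 18 h = Aug 8 2035 6:00 AM.
Aug 8 2035 6:00 AM + 18 h = Aug 9 2035 12:00 AM.
Aug 9 2035 12:00 AM + 18 h = Aug 9 2035 6:00 PM.
Aug 9 2035 6:00 PM + 18 h = Aug 10 2035 12:00 PM.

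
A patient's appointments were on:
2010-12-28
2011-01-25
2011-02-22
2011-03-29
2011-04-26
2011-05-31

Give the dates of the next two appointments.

2011-06-28, 2011-07-26

All Tuesdays; the gaps (28, 28, 35, 28, 35) vary with month length.
This is the last Tuesday of each month.
June 2011 ends with Tuesday 2011-06-28.
Last Tuesday of July 2011: 2011-07-26.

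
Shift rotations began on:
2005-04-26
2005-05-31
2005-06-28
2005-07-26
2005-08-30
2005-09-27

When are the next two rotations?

2005-10-25, 2005-11-29

Every date is a Tuesday; gaps 35, 28, 28, 35, 28 days.
Each is the last Tuesday of its month (at least one falls on the 29th or later, ruling out '4th Tuesday').
October 2005 ends with Tuesday 2005-10-25.
Last Tuesday of November 2005: 2005-11-29.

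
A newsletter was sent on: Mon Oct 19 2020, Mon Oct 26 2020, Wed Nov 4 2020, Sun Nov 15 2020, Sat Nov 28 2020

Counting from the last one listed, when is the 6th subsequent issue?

Intervals are 7, 9, 11, 13 days — an arithmetic progression with common difference 2.
Next gap: 15 days. Sat Nov 28 2020 + 15 days = Sun Dec 13 2020.
Next gap: 17 days. Sun Dec 13 2020 + 17 days = Wed Dec 30 2020.
Next gap: 19 days. Wed Dec 30 2020 + 19 days = Mon Jan 18 2021.
Next gap: 21 days. Mon Jan 18 2021 + 21 days = Mon Feb 8 2021.
Next gap: 23 days. Mon Feb 8 2021 + 23 days = Wed Mar 3 2021.
Next gap: 25 days. Wed Mar 3 2021 + 25 days = Sun Mar 28 2021.

Sun Mar 28 2021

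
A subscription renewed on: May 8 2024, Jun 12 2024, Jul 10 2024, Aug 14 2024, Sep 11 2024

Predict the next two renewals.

Oct 9 2024, Nov 13 2024

All dates are Wednesdays, 35, 28, 35, 28 days apart.
Specifically, the 2nd Wednesday of each month.
October 2024 — 2nd Wednesday is Oct 9 2024.
2nd Wednesday of November 2024: Nov 13 2024.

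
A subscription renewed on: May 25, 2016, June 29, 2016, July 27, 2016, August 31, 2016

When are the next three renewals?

These are Wednesdays with 35, 28, 35-day gaps.
Each is the final Wednesday of its month — June 29, 2016 is past the 28th, so '4th Wednesday' doesn't fit.
Last Wednesday of September 2016: September 28, 2016.
October 2016 ends with Wednesday October 26, 2016.
Last Wednesday of November 2016: November 30, 2016.

September 28, 2016; October 26, 2016; November 30, 2016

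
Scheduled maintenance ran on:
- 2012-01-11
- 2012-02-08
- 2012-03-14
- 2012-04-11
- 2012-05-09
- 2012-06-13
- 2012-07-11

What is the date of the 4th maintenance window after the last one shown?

2012-11-14

Gaps: 28, 35, 28, 28, 35, 28 days — a mix of 28 and 35. Every date is a Wednesday.
Each is the 2nd Wednesday of its month.
August 2012 — 2nd Wednesday is 2012-08-08.
2nd Wednesday of September 2012: 2012-09-12.
October 2012 — 2nd Wednesday is 2012-10-10.
November 2012 — 2nd Wednesday is 2012-11-14.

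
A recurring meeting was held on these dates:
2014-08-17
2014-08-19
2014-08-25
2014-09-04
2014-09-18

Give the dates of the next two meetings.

Gaps: 2, 6, 10, 14 days — each gap is 4 larger than the previous one.
Next gap: 18 days. 2014-09-18 + 18 days = 2014-10-06.
Next gap: 22 days. 2014-10-06 + 22 days = 2014-10-28.

2014-10-06, 2014-10-28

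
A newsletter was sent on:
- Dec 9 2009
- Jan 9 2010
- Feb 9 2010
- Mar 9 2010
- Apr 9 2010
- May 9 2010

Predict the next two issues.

The day-of-month is always 9 (31, 31, 28, 31, 30 days between events).
So this recurs on the 9th of each month.
June 2010: Jun 9 2010.
Next: July 2010 → Jul 9 2010.

Jun 9 2010, Jul 9 2010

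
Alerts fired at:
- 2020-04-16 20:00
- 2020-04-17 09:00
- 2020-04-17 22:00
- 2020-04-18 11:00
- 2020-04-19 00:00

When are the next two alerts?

2020-04-19 13:00, 2020-04-20 02:00

Gaps: 13, 13, 13, 13 hours — each event is 13 hours after the previous one.
2020-04-19 00:00 + 13 h = 2020-04-19 13:00.
2020-04-19 13:00 + 13 h = 2020-04-20 02:00.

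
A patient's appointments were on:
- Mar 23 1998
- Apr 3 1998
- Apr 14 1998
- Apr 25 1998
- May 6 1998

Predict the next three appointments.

May 17 1998, May 28 1998, Jun 8 1998

Every event comes 11 days after the last (11, 11, 11, 11).
May 6 1998 + 11 days = May 17 1998.
May 17 1998 + 11 days = May 28 1998.
May 28 1998 + 11 days = Jun 8 1998.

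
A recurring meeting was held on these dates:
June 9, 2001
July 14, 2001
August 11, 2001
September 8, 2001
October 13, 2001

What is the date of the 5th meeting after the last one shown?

March 9, 2002

These are Saturdays at 28- or 35-day spacing (35, 28, 28, 35).
The pattern: 2nd Saturday of the month.
2nd Saturday of November 2001: November 10, 2001.
December 2001 — 2nd Saturday is December 8, 2001.
January 2002 — 2nd Saturday is January 12, 2002.
2nd Saturday of February 2002: February 9, 2002.
March 2002 — 2nd Saturday is March 9, 2002.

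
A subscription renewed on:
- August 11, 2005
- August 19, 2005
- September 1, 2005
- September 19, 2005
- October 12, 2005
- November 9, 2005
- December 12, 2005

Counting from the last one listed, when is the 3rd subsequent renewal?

April 20, 2006

Gaps: 8, 13, 18, 23, 28, 33 days — each gap is 5 larger than the previous one.
Next gap: 38 days. December 12, 2005 + 38 days = January 19, 2006.
Next gap: 43 days. January 19, 2006 + 43 days = March 3, 2006.
Next gap: 48 days. March 3, 2006 + 48 days = April 20, 2006.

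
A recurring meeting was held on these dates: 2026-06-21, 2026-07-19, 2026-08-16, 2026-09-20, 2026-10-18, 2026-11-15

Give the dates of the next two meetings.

These are Sundays at 28- or 35-day spacing (28, 28, 35, 28, 28).
The pattern: 3rd Sunday of the month.
December 2026 — 3rd Sunday is 2026-12-20.
3rd Sunday of January 2027: 2027-01-17.

2026-12-20, 2027-01-17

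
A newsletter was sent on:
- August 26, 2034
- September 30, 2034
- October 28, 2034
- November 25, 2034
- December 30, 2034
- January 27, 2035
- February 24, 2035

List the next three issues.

March 31, 2035; April 28, 2035; May 26, 2035

All Saturdays; the gaps (35, 28, 28, 35, 28, 28) vary with month length.
This is the last Saturday of each month.
Last Saturday of March 2035: March 31, 2035.
April 2035 ends with Saturday April 28, 2035.
May 2035 ends with Saturday May 26, 2035.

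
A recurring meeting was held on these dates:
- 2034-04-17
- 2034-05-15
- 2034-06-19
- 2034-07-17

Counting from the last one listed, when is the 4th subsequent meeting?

All dates are Mondays, 28, 35, 28 days apart.
Specifically, the 3rd Monday of each month.
3rd Monday of August 2034: 2034-08-21.
September 2034 — 3rd Monday is 2034-09-18.
October 2034 — 3rd Monday is 2034-10-16.
3rd Monday of November 2034: 2034-11-20.

2034-11-20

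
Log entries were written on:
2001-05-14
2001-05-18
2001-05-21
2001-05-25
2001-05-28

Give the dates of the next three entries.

Gaps: 4, 3, 4, 3 days — not constant, but cyclic with period 2.
The events fall on every Monday and Friday.
The following Friday is 2001-06-01.
Next Monday: 2001-06-04.
Next Friday: 2001-06-08.

2001-06-01, 2001-06-04, 2001-06-08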